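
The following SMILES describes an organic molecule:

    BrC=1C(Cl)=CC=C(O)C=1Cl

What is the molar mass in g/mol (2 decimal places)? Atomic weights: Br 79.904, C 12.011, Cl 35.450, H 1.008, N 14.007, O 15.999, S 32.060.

241.89 g/mol

First, the molecular formula is C6H3BrCl2O (counting implicit H from valence).
  Br: 1 × 79.904 = 79.904
  C: 6 × 12.011 = 72.066
  Cl: 2 × 35.450 = 70.900
  H: 3 × 1.008 = 3.024
  O: 1 × 15.999 = 15.999
Sum: 1×79.904 + 6×12.011 + 2×35.450 + 3×1.008 + 1×15.999 = 241.893 → 241.89 g/mol.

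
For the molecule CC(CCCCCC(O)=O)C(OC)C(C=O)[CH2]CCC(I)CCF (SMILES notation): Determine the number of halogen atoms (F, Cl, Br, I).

Halogen atoms appear at heavy-atom positions 21, 24 (1×F, 1×I).
Other groups present: 1 aldehyde, 1 carboxylic acid, 1 ether.
Halogen count: 2.

2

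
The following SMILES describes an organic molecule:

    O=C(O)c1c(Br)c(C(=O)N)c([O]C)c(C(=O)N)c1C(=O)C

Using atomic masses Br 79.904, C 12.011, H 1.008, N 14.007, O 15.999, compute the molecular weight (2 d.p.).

359.13 g/mol

First, the molecular formula is C12H11BrN2O6 (counting implicit H from valence).
  Br: 1 × 79.904 = 79.904
  C: 12 × 12.011 = 144.132
  H: 11 × 1.008 = 11.088
  N: 2 × 14.007 = 28.014
  O: 6 × 15.999 = 95.994
Sum: 1×79.904 + 12×12.011 + 11×1.008 + 2×14.007 + 6×15.999 = 359.132 → 359.13 g/mol.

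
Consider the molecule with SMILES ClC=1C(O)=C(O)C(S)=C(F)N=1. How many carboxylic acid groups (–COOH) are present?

Scan the SMILES for the carboxylic acid motif — none present.
Groups that are present: 2 hydroxyl, 1 thiol.

0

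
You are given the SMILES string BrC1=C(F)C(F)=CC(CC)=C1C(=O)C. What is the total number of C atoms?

Count every carbon token in the SMILES (each C, including those in ring-closure positions and inside branches).
Carbon count: 10.

10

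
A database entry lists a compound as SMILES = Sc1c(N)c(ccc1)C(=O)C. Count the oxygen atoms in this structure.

Scan the SMILES for O atoms (remember two-letter symbols like Cl and Br are single atoms).
Oxygen count: 1.

1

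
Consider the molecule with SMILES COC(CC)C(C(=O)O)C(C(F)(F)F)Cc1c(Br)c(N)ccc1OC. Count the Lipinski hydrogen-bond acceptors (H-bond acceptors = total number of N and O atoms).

N atoms: 1; O atoms: 4.
Lipinski HBA = 1 + 4 = 5.

5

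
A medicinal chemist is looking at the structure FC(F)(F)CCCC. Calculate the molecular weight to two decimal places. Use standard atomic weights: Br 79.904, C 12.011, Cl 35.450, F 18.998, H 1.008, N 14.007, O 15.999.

126.12 g/mol

First, the molecular formula is C5H9F3 (counting implicit H from valence).
  C: 5 × 12.011 = 60.055
  F: 3 × 18.998 = 56.994
  H: 9 × 1.008 = 9.072
Sum: 5×12.011 + 3×18.998 + 9×1.008 = 126.121 → 126.12 g/mol.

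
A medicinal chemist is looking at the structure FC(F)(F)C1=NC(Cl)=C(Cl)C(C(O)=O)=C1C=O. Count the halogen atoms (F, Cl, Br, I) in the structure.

Halogen atoms appear at heavy-atom positions 1, 3, 4, 8, 10 (2×Cl, 3×F).
Other groups present: 1 aldehyde, 1 carboxylic acid.
Halogen count: 5.

5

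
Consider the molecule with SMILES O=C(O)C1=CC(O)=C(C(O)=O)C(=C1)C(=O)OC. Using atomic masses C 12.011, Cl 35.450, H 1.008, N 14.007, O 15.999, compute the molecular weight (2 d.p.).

First, the molecular formula is C10H8O7 (counting implicit H from valence).
  C: 10 × 12.011 = 120.110
  H: 8 × 1.008 = 8.064
  O: 7 × 15.999 = 111.993
Sum: 10×12.011 + 8×1.008 + 7×15.999 = 240.167 → 240.17 g/mol.

240.17 g/mol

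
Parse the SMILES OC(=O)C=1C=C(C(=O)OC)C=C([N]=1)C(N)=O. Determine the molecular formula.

Walk through each heavy atom and fill implicit hydrogens from standard valence (C 4, N 3, O 2, S 2, halogen 1):
  atom 1: O, bond orders sum to 1 (valence 2) → 1 H
  atom 2: C, bond orders sum to 4 (valence 4) → 0 H
  atom 3: O, bond orders sum to 2 (valence 2) → 0 H
  atom 4: C, bond orders sum to 4 (valence 4) → 0 H
  atom 5: C, bond orders sum to 3 (valence 4) → 1 H
  atom 6: C, bond orders sum to 4 (valence 4) → 0 H
  atom 7: C, bond orders sum to 4 (valence 4) → 0 H
  atom 8: O, bond orders sum to 2 (valence 2) → 0 H
  atom 9: O, bond orders sum to 2 (valence 2) → 0 H
  atom 10: C, bond orders sum to 1 (valence 4) → 3 H
  atom 11: C, bond orders sum to 3 (valence 4) → 1 H
  atom 12: C, bond orders sum to 4 (valence 4) → 0 H
  atom 13: N with explicit H count 0
  atom 14: C, bond orders sum to 4 (valence 4) → 0 H
  atom 15: N, bond orders sum to 1 (valence 3) → 2 H
  atom 16: O, bond orders sum to 2 (valence 2) → 0 H
Totals → C:9, H:8, N:2, O:5.

C9H8N2O5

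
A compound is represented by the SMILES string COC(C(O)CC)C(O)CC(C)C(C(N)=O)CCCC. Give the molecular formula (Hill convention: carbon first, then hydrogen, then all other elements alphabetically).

C15H31NO4

Walk through each heavy atom and fill implicit hydrogens from standard valence (C 4, N 3, O 2, S 2, halogen 1):
  atom 1: C, bond orders sum to 1 (valence 4) → 3 H
  atom 2: O, bond orders sum to 2 (valence 2) → 0 H
  atom 3: C, bond orders sum to 3 (valence 4) → 1 H
  atom 4: C, bond orders sum to 3 (valence 4) → 1 H
  atom 5: O, bond orders sum to 1 (valence 2) → 1 H
  atom 6: C, bond orders sum to 2 (valence 4) → 2 H
  atom 7: C, bond orders sum to 1 (valence 4) → 3 H
  atom 8: C, bond orders sum to 3 (valence 4) → 1 H
  atom 9: O, bond orders sum to 1 (valence 2) → 1 H
  atom 10: C, bond orders sum to 2 (valence 4) → 2 H
  atom 11: C, bond orders sum to 3 (valence 4) → 1 H
  atom 12: C, bond orders sum to 1 (valence 4) → 3 H
  atom 13: C, bond orders sum to 3 (valence 4) → 1 H
  atom 14: C, bond orders sum to 4 (valence 4) → 0 H
  atom 15: N, bond orders sum to 1 (valence 3) → 2 H
  atom 16: O, bond orders sum to 2 (valence 2) → 0 H
  atom 17: C, bond orders sum to 2 (valence 4) → 2 H
  atom 18: C, bond orders sum to 2 (valence 4) → 2 H
  atom 19: C, bond orders sum to 2 (valence 4) → 2 H
  atom 20: C, bond orders sum to 1 (valence 4) → 3 H
Totals → C:15, H:31, N:1, O:4.
In Hill order: C15H31NO4.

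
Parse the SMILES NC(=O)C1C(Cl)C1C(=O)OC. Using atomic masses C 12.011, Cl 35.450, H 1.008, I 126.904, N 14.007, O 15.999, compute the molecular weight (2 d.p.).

First, the molecular formula is C6H8ClNO3 (counting implicit H from valence).
  C: 6 × 12.011 = 72.066
  Cl: 1 × 35.450 = 35.450
  H: 8 × 1.008 = 8.064
  N: 1 × 14.007 = 14.007
  O: 3 × 15.999 = 47.997
Sum: 6×12.011 + 1×35.450 + 8×1.008 + 1×14.007 + 3×15.999 = 177.584 → 177.58 g/mol.

177.58 g/mol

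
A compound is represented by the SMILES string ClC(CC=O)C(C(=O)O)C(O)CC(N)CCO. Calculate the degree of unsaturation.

2

Molecular formula: C10H18ClNO5.
DoU = (2C + 2 + N − H − X) / 2, where X is the halogen count and O/S are ignored.
    = (2·10 + 2 + 1 − 18 − 1) / 2 = 4 / 2 = 2.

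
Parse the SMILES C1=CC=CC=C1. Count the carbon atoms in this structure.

6

Count every carbon token in the SMILES (each C, including those in ring-closure positions and inside branches).
Carbon count: 6.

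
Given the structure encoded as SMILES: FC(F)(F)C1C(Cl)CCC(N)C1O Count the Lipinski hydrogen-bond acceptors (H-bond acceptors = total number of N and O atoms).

N atoms: 1; O atoms: 1.
Lipinski HBA = 1 + 1 = 2.

2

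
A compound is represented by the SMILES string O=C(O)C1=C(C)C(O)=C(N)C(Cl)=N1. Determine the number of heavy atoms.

Every atom symbol written in the SMILES (organic subset) is one heavy atom; implicit H are not written.
Heavy atoms by element → C:7, Cl:1, N:2, O:3.
Total: 13.

13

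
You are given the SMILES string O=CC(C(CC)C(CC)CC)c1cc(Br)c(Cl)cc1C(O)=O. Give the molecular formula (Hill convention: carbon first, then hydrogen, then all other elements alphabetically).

Walk through each heavy atom and fill implicit hydrogens from standard valence (C 4, N 3, O 2, S 2, halogen 1); for lowercase aromatic atoms, an aromatic c carries 1 H when it has two neighbours and 0 H with three, and aromatic n carries 0 H:
  atom 1: O, bond orders sum to 2 (valence 2) → 0 H
  atom 2: C, bond orders sum to 3 (valence 4) → 1 H
  atom 3: C, bond orders sum to 3 (valence 4) → 1 H
  atom 4: C, bond orders sum to 3 (valence 4) → 1 H
  atom 5: C, bond orders sum to 2 (valence 4) → 2 H
  atom 6: C, bond orders sum to 1 (valence 4) → 3 H
  atom 7: C, bond orders sum to 3 (valence 4) → 1 H
  atom 8: C, bond orders sum to 2 (valence 4) → 2 H
  atom 9: C, bond orders sum to 1 (valence 4) → 3 H
  atom 10: C, bond orders sum to 2 (valence 4) → 2 H
  atom 11: C, bond orders sum to 1 (valence 4) → 3 H
  atom 12: aromatic c, 3 neighbours → 0 H
  atom 13: aromatic c, 2 neighbours → 1 H
  atom 14: aromatic c, 3 neighbours → 0 H
  atom 15: Br (halogen, monovalent) → 0 H
  atom 16: aromatic c, 3 neighbours → 0 H
  atom 17: Cl (halogen, monovalent) → 0 H
  atom 18: aromatic c, 2 neighbours → 1 H
  atom 19: aromatic c, 3 neighbours → 0 H
  atom 20: C, bond orders sum to 4 (valence 4) → 0 H
  atom 21: O, bond orders sum to 1 (valence 2) → 1 H
  atom 22: O, bond orders sum to 2 (valence 2) → 0 H
Totals → C:17, H:22, Br:1, Cl:1, O:3.

C17H22BrClO3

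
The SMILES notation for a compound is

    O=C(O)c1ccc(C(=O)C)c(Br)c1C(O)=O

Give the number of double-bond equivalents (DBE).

7

Molecular formula: C10H7BrO5.
DoU = (2C + 2 + N − H − X) / 2, where X is the halogen count and O/S are ignored.
    = (2·10 + 2 + 0 − 7 − 1) / 2 = 14 / 2 = 7.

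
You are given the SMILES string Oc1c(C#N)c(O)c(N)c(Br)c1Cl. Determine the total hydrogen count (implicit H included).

4

Walk through each heavy atom and fill implicit hydrogens from standard valence (C 4, N 3, O 2, S 2, halogen 1); for lowercase aromatic atoms, an aromatic c carries 1 H when it has two neighbours and 0 H with three, and aromatic n carries 0 H:
  atom 1: O, bond orders sum to 1 (valence 2) → 1 H
  atom 2: aromatic c, 3 neighbours → 0 H
  atom 3: aromatic c, 3 neighbours → 0 H
  atom 4: C, bond orders sum to 4 (valence 4) → 0 H
  atom 5: N, bond orders sum to 3 (valence 3) → 0 H
  atom 6: aromatic c, 3 neighbours → 0 H
  atom 7: O, bond orders sum to 1 (valence 2) → 1 H
  atom 8: aromatic c, 3 neighbours → 0 H
  atom 9: N, bond orders sum to 1 (valence 3) → 2 H
  atom 10: aromatic c, 3 neighbours → 0 H
  atom 11: Br (halogen, monovalent) → 0 H
  atom 12: aromatic c, 3 neighbours → 0 H
  atom 13: Cl (halogen, monovalent) → 0 H
Total hydrogens: 4.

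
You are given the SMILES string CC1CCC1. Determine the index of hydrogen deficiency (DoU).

Degree of unsaturation = (number of rings) + (number of π bonds).
Ring closures in the SMILES: 1.
π bonds: none → 0 DoU from unsaturation.
Total DoU = 1 + 0 = 1.

1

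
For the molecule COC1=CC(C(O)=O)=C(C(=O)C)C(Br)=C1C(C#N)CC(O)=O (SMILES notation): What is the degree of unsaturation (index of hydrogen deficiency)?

Molecular formula: C14H12BrNO6.
DoU = (2C + 2 + N − H − X) / 2, where X is the halogen count and O/S are ignored.
    = (2·14 + 2 + 1 − 12 − 1) / 2 = 18 / 2 = 9.

9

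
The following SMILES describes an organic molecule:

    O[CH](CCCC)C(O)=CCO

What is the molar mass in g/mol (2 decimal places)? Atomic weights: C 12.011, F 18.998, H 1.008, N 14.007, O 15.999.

First, the molecular formula is C8H16O3 (counting implicit H from valence).
  C: 8 × 12.011 = 96.088
  H: 16 × 1.008 = 16.128
  O: 3 × 15.999 = 47.997
Sum: 8×12.011 + 16×1.008 + 3×15.999 = 160.213 → 160.21 g/mol.

160.21 g/mol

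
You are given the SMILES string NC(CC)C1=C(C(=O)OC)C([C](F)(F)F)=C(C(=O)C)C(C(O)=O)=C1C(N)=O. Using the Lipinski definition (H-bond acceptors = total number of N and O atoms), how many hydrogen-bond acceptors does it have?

N atoms: 2; O atoms: 6.
Lipinski HBA = 2 + 6 = 8.

8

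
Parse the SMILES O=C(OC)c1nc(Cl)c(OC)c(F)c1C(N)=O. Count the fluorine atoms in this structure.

Scan the SMILES for F atoms (remember two-letter symbols like Cl and Br are single atoms).
Fluorine count: 1.

1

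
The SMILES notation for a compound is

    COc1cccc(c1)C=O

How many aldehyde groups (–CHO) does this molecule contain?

1

The aldehyde motif appears at heavy-atom position 9 in the SMILES.
Other groups present: 1 ether.
Aldehyde count: 1.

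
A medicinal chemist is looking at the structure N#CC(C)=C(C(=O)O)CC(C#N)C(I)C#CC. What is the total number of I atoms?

1

Scan the SMILES for I atoms (remember two-letter symbols like Cl and Br are single atoms).
Iodine count: 1.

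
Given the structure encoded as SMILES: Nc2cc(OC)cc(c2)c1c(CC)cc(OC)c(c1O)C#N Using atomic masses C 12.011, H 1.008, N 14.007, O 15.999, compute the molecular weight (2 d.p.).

First, the molecular formula is C17H18N2O3 (counting implicit H from valence).
  C: 17 × 12.011 = 204.187
  H: 18 × 1.008 = 18.144
  N: 2 × 14.007 = 28.014
  O: 3 × 15.999 = 47.997
Sum: 17×12.011 + 18×1.008 + 2×14.007 + 3×15.999 = 298.342 → 298.34 g/mol.

298.34 g/mol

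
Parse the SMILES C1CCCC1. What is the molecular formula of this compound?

C5H10

Walk through each heavy atom and fill implicit hydrogens from standard valence (C 4, N 3, O 2, S 2, halogen 1):
  atom 1: C, bond orders sum to 2 (valence 4) → 2 H
  atom 2: C, bond orders sum to 2 (valence 4) → 2 H
  atom 3: C, bond orders sum to 2 (valence 4) → 2 H
  atom 4: C, bond orders sum to 2 (valence 4) → 2 H
  atom 5: C, bond orders sum to 2 (valence 4) → 2 H
Totals → C:5, H:10.
In Hill order: C5H10.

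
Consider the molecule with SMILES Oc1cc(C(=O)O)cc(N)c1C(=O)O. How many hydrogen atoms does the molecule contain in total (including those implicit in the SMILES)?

7

Walk through each heavy atom and fill implicit hydrogens from standard valence (C 4, N 3, O 2, S 2, halogen 1); for lowercase aromatic atoms, an aromatic c carries 1 H when it has two neighbours and 0 H with three, and aromatic n carries 0 H:
  atom 1: O, bond orders sum to 1 (valence 2) → 1 H
  atom 2: aromatic c, 3 neighbours → 0 H
  atom 3: aromatic c, 2 neighbours → 1 H
  atom 4: aromatic c, 3 neighbours → 0 H
  atom 5: C, bond orders sum to 4 (valence 4) → 0 H
  atom 6: O, bond orders sum to 2 (valence 2) → 0 H
  atom 7: O, bond orders sum to 1 (valence 2) → 1 H
  atom 8: aromatic c, 2 neighbours → 1 H
  atom 9: aromatic c, 3 neighbours → 0 H
  atom 10: N, bond orders sum to 1 (valence 3) → 2 H
  atom 11: aromatic c, 3 neighbours → 0 H
  atom 12: C, bond orders sum to 4 (valence 4) → 0 H
  atom 13: O, bond orders sum to 2 (valence 2) → 0 H
  atom 14: O, bond orders sum to 1 (valence 2) → 1 H
Total hydrogens: 7.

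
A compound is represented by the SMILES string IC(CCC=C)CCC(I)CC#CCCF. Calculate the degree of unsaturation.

Molecular formula: C13H19FI2.
DoU = (2C + 2 + N − H − X) / 2, where X is the halogen count and O/S are ignored.
    = (2·13 + 2 + 0 − 19 − 3) / 2 = 6 / 2 = 3.

3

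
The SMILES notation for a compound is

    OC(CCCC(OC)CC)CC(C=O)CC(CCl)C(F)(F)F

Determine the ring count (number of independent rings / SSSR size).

In SMILES, each pair of matching ring-closure digits denotes one ring-closing bond; the number of such bonds equals the number of independent rings.
Ring-closure bonds here: 0.

0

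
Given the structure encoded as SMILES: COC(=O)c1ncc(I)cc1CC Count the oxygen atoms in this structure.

Scan the SMILES for O atoms (remember two-letter symbols like Cl and Br are single atoms).
Oxygen count: 2.

2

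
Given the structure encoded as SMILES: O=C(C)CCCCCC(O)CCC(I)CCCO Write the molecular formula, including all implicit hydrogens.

Walk through each heavy atom and fill implicit hydrogens from standard valence (C 4, N 3, O 2, S 2, halogen 1):
  atom 1: O, bond orders sum to 2 (valence 2) → 0 H
  atom 2: C, bond orders sum to 4 (valence 4) → 0 H
  atom 3: C, bond orders sum to 1 (valence 4) → 3 H
  atom 4: C, bond orders sum to 2 (valence 4) → 2 H
  atom 5: C, bond orders sum to 2 (valence 4) → 2 H
  atom 6: C, bond orders sum to 2 (valence 4) → 2 H
  atom 7: C, bond orders sum to 2 (valence 4) → 2 H
  atom 8: C, bond orders sum to 2 (valence 4) → 2 H
  atom 9: C, bond orders sum to 3 (valence 4) → 1 H
  atom 10: O, bond orders sum to 1 (valence 2) → 1 H
  atom 11: C, bond orders sum to 2 (valence 4) → 2 H
  atom 12: C, bond orders sum to 2 (valence 4) → 2 H
  atom 13: C, bond orders sum to 3 (valence 4) → 1 H
  atom 14: I (halogen, monovalent) → 0 H
  atom 15: C, bond orders sum to 2 (valence 4) → 2 H
  atom 16: C, bond orders sum to 2 (valence 4) → 2 H
  atom 17: C, bond orders sum to 2 (valence 4) → 2 H
  atom 18: O, bond orders sum to 1 (valence 2) → 1 H
Totals → C:14, H:27, I:1, O:3.
In Hill order: C14H27IO3.

C14H27IO3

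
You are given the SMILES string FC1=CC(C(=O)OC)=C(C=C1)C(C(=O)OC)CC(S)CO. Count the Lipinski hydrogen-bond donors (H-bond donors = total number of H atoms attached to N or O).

1

Donors: find every N or O and count the H atoms it carries.
  atom 6 (O): bond orders sum to 2 → 0 H
  atom 7 (O): bond orders sum to 2 → 0 H
  atom 14 (O): bond orders sum to 2 → 0 H
  atom 15 (O): bond orders sum to 2 → 0 H
  atom 21 (O): bond orders sum to 1 → 1 H
Lipinski HBD = 1.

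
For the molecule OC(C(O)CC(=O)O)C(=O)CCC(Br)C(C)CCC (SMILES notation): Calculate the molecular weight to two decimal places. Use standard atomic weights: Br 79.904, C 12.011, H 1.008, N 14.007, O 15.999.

First, the molecular formula is C13H23BrO5 (counting implicit H from valence).
  Br: 1 × 79.904 = 79.904
  C: 13 × 12.011 = 156.143
  H: 23 × 1.008 = 23.184
  O: 5 × 15.999 = 79.995
Sum: 1×79.904 + 13×12.011 + 23×1.008 + 5×15.999 = 339.226 → 339.23 g/mol.

339.23 g/mol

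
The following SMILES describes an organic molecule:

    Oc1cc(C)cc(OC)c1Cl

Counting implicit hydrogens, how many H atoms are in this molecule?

Walk through each heavy atom and fill implicit hydrogens from standard valence (C 4, N 3, O 2, S 2, halogen 1); for lowercase aromatic atoms, an aromatic c carries 1 H when it has two neighbours and 0 H with three, and aromatic n carries 0 H:
  atom 1: O, bond orders sum to 1 (valence 2) → 1 H
  atom 2: aromatic c, 3 neighbours → 0 H
  atom 3: aromatic c, 2 neighbours → 1 H
  atom 4: aromatic c, 3 neighbours → 0 H
  atom 5: C, bond orders sum to 1 (valence 4) → 3 H
  atom 6: aromatic c, 2 neighbours → 1 H
  atom 7: aromatic c, 3 neighbours → 0 H
  atom 8: O, bond orders sum to 2 (valence 2) → 0 H
  atom 9: C, bond orders sum to 1 (valence 4) → 3 H
  atom 10: aromatic c, 3 neighbours → 0 H
  atom 11: Cl (halogen, monovalent) → 0 H
Total hydrogens: 9.

9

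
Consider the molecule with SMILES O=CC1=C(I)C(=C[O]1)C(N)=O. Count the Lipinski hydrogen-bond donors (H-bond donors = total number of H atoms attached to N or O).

2

Donors: find every N or O and count the H atoms it carries.
  atom 1 (O): bond orders sum to 2 → 0 H
  atom 8 (O): bond orders sum to 2 → 0 H
  atom 10 (N): bond orders sum to 1 → 2 H
  atom 11 (O): bond orders sum to 2 → 0 H
Lipinski HBD = 2.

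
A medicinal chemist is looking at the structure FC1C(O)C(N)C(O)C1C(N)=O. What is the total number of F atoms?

Scan the SMILES for F atoms (remember two-letter symbols like Cl and Br are single atoms).
Fluorine count: 1.

1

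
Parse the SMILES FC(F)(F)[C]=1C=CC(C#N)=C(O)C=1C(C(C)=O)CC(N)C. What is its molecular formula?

Walk through each heavy atom and fill implicit hydrogens from standard valence (C 4, N 3, O 2, S 2, halogen 1):
  atom 1: F (halogen, monovalent) → 0 H
  atom 2: C, bond orders sum to 4 (valence 4) → 0 H
  atom 3: F (halogen, monovalent) → 0 H
  atom 4: F (halogen, monovalent) → 0 H
  atom 5: C with explicit H count 0
  atom 6: C, bond orders sum to 3 (valence 4) → 1 H
  atom 7: C, bond orders sum to 3 (valence 4) → 1 H
  atom 8: C, bond orders sum to 4 (valence 4) → 0 H
  atom 9: C, bond orders sum to 4 (valence 4) → 0 H
  atom 10: N, bond orders sum to 3 (valence 3) → 0 H
  atom 11: C, bond orders sum to 4 (valence 4) → 0 H
  atom 12: O, bond orders sum to 1 (valence 2) → 1 H
  atom 13: C, bond orders sum to 4 (valence 4) → 0 H
  atom 14: C, bond orders sum to 3 (valence 4) → 1 H
  atom 15: C, bond orders sum to 4 (valence 4) → 0 H
  atom 16: C, bond orders sum to 1 (valence 4) → 3 H
  atom 17: O, bond orders sum to 2 (valence 2) → 0 H
  atom 18: C, bond orders sum to 2 (valence 4) → 2 H
  atom 19: C, bond orders sum to 3 (valence 4) → 1 H
  atom 20: N, bond orders sum to 1 (valence 3) → 2 H
  atom 21: C, bond orders sum to 1 (valence 4) → 3 H
Totals → C:14, H:15, F:3, N:2, O:2.
In Hill order: C14H15F3N2O2.

C14H15F3N2O2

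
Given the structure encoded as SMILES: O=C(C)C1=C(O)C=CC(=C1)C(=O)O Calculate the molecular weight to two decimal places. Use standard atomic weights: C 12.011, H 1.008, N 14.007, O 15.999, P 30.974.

First, the molecular formula is C9H8O4 (counting implicit H from valence).
  C: 9 × 12.011 = 108.099
  H: 8 × 1.008 = 8.064
  O: 4 × 15.999 = 63.996
Sum: 9×12.011 + 8×1.008 + 4×15.999 = 180.159 → 180.16 g/mol.

180.16 g/mol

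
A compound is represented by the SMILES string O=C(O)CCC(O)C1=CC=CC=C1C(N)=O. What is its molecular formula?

C11H13NO4

Walk through each heavy atom and fill implicit hydrogens from standard valence (C 4, N 3, O 2, S 2, halogen 1):
  atom 1: O, bond orders sum to 2 (valence 2) → 0 H
  atom 2: C, bond orders sum to 4 (valence 4) → 0 H
  atom 3: O, bond orders sum to 1 (valence 2) → 1 H
  atom 4: C, bond orders sum to 2 (valence 4) → 2 H
  atom 5: C, bond orders sum to 2 (valence 4) → 2 H
  atom 6: C, bond orders sum to 3 (valence 4) → 1 H
  atom 7: O, bond orders sum to 1 (valence 2) → 1 H
  atom 8: C, bond orders sum to 4 (valence 4) → 0 H
  atom 9: C, bond orders sum to 3 (valence 4) → 1 H
  atom 10: C, bond orders sum to 3 (valence 4) → 1 H
  atom 11: C, bond orders sum to 3 (valence 4) → 1 H
  atom 12: C, bond orders sum to 3 (valence 4) → 1 H
  atom 13: C, bond orders sum to 4 (valence 4) → 0 H
  atom 14: C, bond orders sum to 4 (valence 4) → 0 H
  atom 15: N, bond orders sum to 1 (valence 3) → 2 H
  atom 16: O, bond orders sum to 2 (valence 2) → 0 H
Totals → C:11, H:13, N:1, O:4.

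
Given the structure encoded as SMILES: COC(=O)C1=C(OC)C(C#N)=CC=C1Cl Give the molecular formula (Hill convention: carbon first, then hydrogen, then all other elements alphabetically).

C10H8ClNO3

Walk through each heavy atom and fill implicit hydrogens from standard valence (C 4, N 3, O 2, S 2, halogen 1):
  atom 1: C, bond orders sum to 1 (valence 4) → 3 H
  atom 2: O, bond orders sum to 2 (valence 2) → 0 H
  atom 3: C, bond orders sum to 4 (valence 4) → 0 H
  atom 4: O, bond orders sum to 2 (valence 2) → 0 H
  atom 5: C, bond orders sum to 4 (valence 4) → 0 H
  atom 6: C, bond orders sum to 4 (valence 4) → 0 H
  atom 7: O, bond orders sum to 2 (valence 2) → 0 H
  atom 8: C, bond orders sum to 1 (valence 4) → 3 H
  atom 9: C, bond orders sum to 4 (valence 4) → 0 H
  atom 10: C, bond orders sum to 4 (valence 4) → 0 H
  atom 11: N, bond orders sum to 3 (valence 3) → 0 H
  atom 12: C, bond orders sum to 3 (valence 4) → 1 H
  atom 13: C, bond orders sum to 3 (valence 4) → 1 H
  atom 14: C, bond orders sum to 4 (valence 4) → 0 H
  atom 15: Cl (halogen, monovalent) → 0 H
Totals → C:10, H:8, Cl:1, N:1, O:3.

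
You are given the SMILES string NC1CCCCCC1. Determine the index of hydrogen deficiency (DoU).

1

Molecular formula: C7H15N.
DoU = (2C + 2 + N − H − X) / 2, where X is the halogen count and O/S are ignored.
    = (2·7 + 2 + 1 − 15 − 0) / 2 = 2 / 2 = 1.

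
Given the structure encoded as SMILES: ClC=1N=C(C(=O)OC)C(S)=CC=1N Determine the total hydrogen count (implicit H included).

Walk through each heavy atom and fill implicit hydrogens from standard valence (C 4, N 3, O 2, S 2, halogen 1):
  atom 1: Cl (halogen, monovalent) → 0 H
  atom 2: C, bond orders sum to 4 (valence 4) → 0 H
  atom 3: N, bond orders sum to 3 (valence 3) → 0 H
  atom 4: C, bond orders sum to 4 (valence 4) → 0 H
  atom 5: C, bond orders sum to 4 (valence 4) → 0 H
  atom 6: O, bond orders sum to 2 (valence 2) → 0 H
  atom 7: O, bond orders sum to 2 (valence 2) → 0 H
  atom 8: C, bond orders sum to 1 (valence 4) → 3 H
  atom 9: C, bond orders sum to 4 (valence 4) → 0 H
  atom 10: S, bond orders sum to 1 (valence 2) → 1 H
  atom 11: C, bond orders sum to 3 (valence 4) → 1 H
  atom 12: C, bond orders sum to 4 (valence 4) → 0 H
  atom 13: N, bond orders sum to 1 (valence 3) → 2 H
Total hydrogens: 7.

7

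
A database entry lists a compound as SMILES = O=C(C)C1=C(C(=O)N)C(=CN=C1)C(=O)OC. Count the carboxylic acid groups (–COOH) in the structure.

0

Scan the SMILES for the carboxylic acid motif — none present.
Groups that are present: 1 amide, 1 ester, 1 ketone.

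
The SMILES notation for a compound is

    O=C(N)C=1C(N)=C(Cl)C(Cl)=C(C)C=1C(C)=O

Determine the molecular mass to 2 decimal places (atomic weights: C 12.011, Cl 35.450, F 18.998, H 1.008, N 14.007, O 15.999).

261.10 g/mol

First, the molecular formula is C10H10Cl2N2O2 (counting implicit H from valence).
  C: 10 × 12.011 = 120.110
  Cl: 2 × 35.450 = 70.900
  H: 10 × 1.008 = 10.080
  N: 2 × 14.007 = 28.014
  O: 2 × 15.999 = 31.998
Sum: 10×12.011 + 2×35.450 + 10×1.008 + 2×14.007 + 2×15.999 = 261.102 → 261.10 g/mol.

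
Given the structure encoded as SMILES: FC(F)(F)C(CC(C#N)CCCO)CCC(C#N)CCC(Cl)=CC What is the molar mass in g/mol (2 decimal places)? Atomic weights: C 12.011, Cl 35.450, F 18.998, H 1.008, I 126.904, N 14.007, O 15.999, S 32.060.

First, the molecular formula is C17H24ClF3N2O (counting implicit H from valence).
  C: 17 × 12.011 = 204.187
  Cl: 1 × 35.450 = 35.450
  F: 3 × 18.998 = 56.994
  H: 24 × 1.008 = 24.192
  N: 2 × 14.007 = 28.014
  O: 1 × 15.999 = 15.999
Sum: 17×12.011 + 1×35.450 + 3×18.998 + 24×1.008 + 2×14.007 + 1×15.999 = 364.836 → 364.84 g/mol.

364.84 g/mol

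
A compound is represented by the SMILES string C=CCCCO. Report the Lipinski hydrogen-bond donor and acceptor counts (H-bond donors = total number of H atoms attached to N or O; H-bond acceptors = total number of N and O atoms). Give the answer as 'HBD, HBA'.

Donors: find every N or O and count the H atoms it carries.
  atom 6 (O): bond orders sum to 1 → 1 H
Lipinski HBD = 1.
Acceptors: N atoms = 0, O atoms = 1 → HBA = 1.

1, 1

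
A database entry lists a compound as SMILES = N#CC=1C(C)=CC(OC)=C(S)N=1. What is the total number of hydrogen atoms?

Walk through each heavy atom and fill implicit hydrogens from standard valence (C 4, N 3, O 2, S 2, halogen 1):
  atom 1: N, bond orders sum to 3 (valence 3) → 0 H
  atom 2: C, bond orders sum to 4 (valence 4) → 0 H
  atom 3: C, bond orders sum to 4 (valence 4) → 0 H
  atom 4: C, bond orders sum to 4 (valence 4) → 0 H
  atom 5: C, bond orders sum to 1 (valence 4) → 3 H
  atom 6: C, bond orders sum to 3 (valence 4) → 1 H
  atom 7: C, bond orders sum to 4 (valence 4) → 0 H
  atom 8: O, bond orders sum to 2 (valence 2) → 0 H
  atom 9: C, bond orders sum to 1 (valence 4) → 3 H
  atom 10: C, bond orders sum to 4 (valence 4) → 0 H
  atom 11: S, bond orders sum to 1 (valence 2) → 1 H
  atom 12: N, bond orders sum to 3 (valence 3) → 0 H
Total hydrogens: 8.

8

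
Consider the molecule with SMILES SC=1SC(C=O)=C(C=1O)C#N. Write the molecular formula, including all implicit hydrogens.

Walk through each heavy atom and fill implicit hydrogens from standard valence (C 4, N 3, O 2, S 2, halogen 1):
  atom 1: S, bond orders sum to 1 (valence 2) → 1 H
  atom 2: C, bond orders sum to 4 (valence 4) → 0 H
  atom 3: S, bond orders sum to 2 (valence 2) → 0 H
  atom 4: C, bond orders sum to 4 (valence 4) → 0 H
  atom 5: C, bond orders sum to 3 (valence 4) → 1 H
  atom 6: O, bond orders sum to 2 (valence 2) → 0 H
  atom 7: C, bond orders sum to 4 (valence 4) → 0 H
  atom 8: C, bond orders sum to 4 (valence 4) → 0 H
  atom 9: O, bond orders sum to 1 (valence 2) → 1 H
  atom 10: C, bond orders sum to 4 (valence 4) → 0 H
  atom 11: N, bond orders sum to 3 (valence 3) → 0 H
Totals → C:6, H:3, N:1, O:2, S:2.

C6H3NO2S2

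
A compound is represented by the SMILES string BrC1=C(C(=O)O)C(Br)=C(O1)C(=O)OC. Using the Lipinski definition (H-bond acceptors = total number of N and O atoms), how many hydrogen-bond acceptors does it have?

N atoms: 0; O atoms: 5.
Lipinski HBA = 0 + 5 = 5.

5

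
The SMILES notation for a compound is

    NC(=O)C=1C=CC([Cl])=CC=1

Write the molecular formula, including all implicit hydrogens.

C7H6ClNO

Walk through each heavy atom and fill implicit hydrogens from standard valence (C 4, N 3, O 2, S 2, halogen 1):
  atom 1: N, bond orders sum to 1 (valence 3) → 2 H
  atom 2: C, bond orders sum to 4 (valence 4) → 0 H
  atom 3: O, bond orders sum to 2 (valence 2) → 0 H
  atom 4: C, bond orders sum to 4 (valence 4) → 0 H
  atom 5: C, bond orders sum to 3 (valence 4) → 1 H
  atom 6: C, bond orders sum to 3 (valence 4) → 1 H
  atom 7: C, bond orders sum to 4 (valence 4) → 0 H
  atom 8: Cl with explicit H count 0
  atom 9: C, bond orders sum to 3 (valence 4) → 1 H
  atom 10: C, bond orders sum to 3 (valence 4) → 1 H
Totals → C:7, H:6, Cl:1, N:1, O:1.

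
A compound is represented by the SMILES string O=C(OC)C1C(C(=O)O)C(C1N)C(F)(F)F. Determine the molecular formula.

Walk through each heavy atom and fill implicit hydrogens from standard valence (C 4, N 3, O 2, S 2, halogen 1):
  atom 1: O, bond orders sum to 2 (valence 2) → 0 H
  atom 2: C, bond orders sum to 4 (valence 4) → 0 H
  atom 3: O, bond orders sum to 2 (valence 2) → 0 H
  atom 4: C, bond orders sum to 1 (valence 4) → 3 H
  atom 5: C, bond orders sum to 3 (valence 4) → 1 H
  atom 6: C, bond orders sum to 3 (valence 4) → 1 H
  atom 7: C, bond orders sum to 4 (valence 4) → 0 H
  atom 8: O, bond orders sum to 2 (valence 2) → 0 H
  atom 9: O, bond orders sum to 1 (valence 2) → 1 H
  atom 10: C, bond orders sum to 3 (valence 4) → 1 H
  atom 11: C, bond orders sum to 3 (valence 4) → 1 H
  atom 12: N, bond orders sum to 1 (valence 3) → 2 H
  atom 13: C, bond orders sum to 4 (valence 4) → 0 H
  atom 14: F (halogen, monovalent) → 0 H
  atom 15: F (halogen, monovalent) → 0 H
  atom 16: F (halogen, monovalent) → 0 H
Totals → C:8, H:10, F:3, N:1, O:4.

C8H10F3NO4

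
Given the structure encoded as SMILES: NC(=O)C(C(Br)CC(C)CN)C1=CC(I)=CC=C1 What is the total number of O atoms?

Scan the SMILES for O atoms (remember two-letter symbols like Cl and Br are single atoms).
Oxygen count: 1.

1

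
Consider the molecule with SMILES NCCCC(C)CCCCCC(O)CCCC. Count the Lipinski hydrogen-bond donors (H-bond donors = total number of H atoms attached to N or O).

Donors: find every N or O and count the H atoms it carries.
  atom 1 (N): bond orders sum to 1 → 2 H
  atom 13 (O): bond orders sum to 1 → 1 H
Lipinski HBD = 3.

3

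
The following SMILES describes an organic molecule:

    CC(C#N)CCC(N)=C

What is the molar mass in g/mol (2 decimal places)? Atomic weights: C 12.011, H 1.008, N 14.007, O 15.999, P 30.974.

First, the molecular formula is C7H12N2 (counting implicit H from valence).
  C: 7 × 12.011 = 84.077
  H: 12 × 1.008 = 12.096
  N: 2 × 14.007 = 28.014
Sum: 7×12.011 + 12×1.008 + 2×14.007 = 124.187 → 124.19 g/mol.

124.19 g/mol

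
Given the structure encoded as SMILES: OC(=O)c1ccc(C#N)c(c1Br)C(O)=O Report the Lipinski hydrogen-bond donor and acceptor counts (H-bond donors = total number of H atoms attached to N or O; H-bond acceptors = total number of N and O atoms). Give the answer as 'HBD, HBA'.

2, 5

Donors: find every N or O and count the H atoms it carries.
  atom 1 (O): bond orders sum to 1 → 1 H
  atom 3 (O): bond orders sum to 2 → 0 H
  atom 9 (N): bond orders sum to 3 → 0 H
  atom 14 (O): bond orders sum to 1 → 1 H
  atom 15 (O): bond orders sum to 2 → 0 H
Lipinski HBD = 2.
Acceptors: N atoms = 1, O atoms = 4 → HBA = 5.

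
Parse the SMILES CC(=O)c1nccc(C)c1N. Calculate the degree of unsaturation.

Molecular formula: C8H10N2O.
DoU = (2C + 2 + N − H − X) / 2, where X is the halogen count and O/S are ignored.
    = (2·8 + 2 + 2 − 10 − 0) / 2 = 10 / 2 = 5.

5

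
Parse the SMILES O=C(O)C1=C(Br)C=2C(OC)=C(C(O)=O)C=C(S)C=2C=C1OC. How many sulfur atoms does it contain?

1

Scan the SMILES for S atoms (remember two-letter symbols like Cl and Br are single atoms).
Sulfur count: 1.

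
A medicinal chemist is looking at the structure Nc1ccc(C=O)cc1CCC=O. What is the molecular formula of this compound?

C10H11NO2

Walk through each heavy atom and fill implicit hydrogens from standard valence (C 4, N 3, O 2, S 2, halogen 1); for lowercase aromatic atoms, an aromatic c carries 1 H when it has two neighbours and 0 H with three, and aromatic n carries 0 H:
  atom 1: N, bond orders sum to 1 (valence 3) → 2 H
  atom 2: aromatic c, 3 neighbours → 0 H
  atom 3: aromatic c, 2 neighbours → 1 H
  atom 4: aromatic c, 2 neighbours → 1 H
  atom 5: aromatic c, 3 neighbours → 0 H
  atom 6: C, bond orders sum to 3 (valence 4) → 1 H
  atom 7: O, bond orders sum to 2 (valence 2) → 0 H
  atom 8: aromatic c, 2 neighbours → 1 H
  atom 9: aromatic c, 3 neighbours → 0 H
  atom 10: C, bond orders sum to 2 (valence 4) → 2 H
  atom 11: C, bond orders sum to 2 (valence 4) → 2 H
  atom 12: C, bond orders sum to 3 (valence 4) → 1 H
  atom 13: O, bond orders sum to 2 (valence 2) → 0 H
Totals → C:10, H:11, N:1, O:2.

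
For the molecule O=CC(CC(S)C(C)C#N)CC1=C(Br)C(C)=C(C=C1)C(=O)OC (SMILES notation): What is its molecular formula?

C17H20BrNO3S

Walk through each heavy atom and fill implicit hydrogens from standard valence (C 4, N 3, O 2, S 2, halogen 1):
  atom 1: O, bond orders sum to 2 (valence 2) → 0 H
  atom 2: C, bond orders sum to 3 (valence 4) → 1 H
  atom 3: C, bond orders sum to 3 (valence 4) → 1 H
  atom 4: C, bond orders sum to 2 (valence 4) → 2 H
  atom 5: C, bond orders sum to 3 (valence 4) → 1 H
  atom 6: S, bond orders sum to 1 (valence 2) → 1 H
  atom 7: C, bond orders sum to 3 (valence 4) → 1 H
  atom 8: C, bond orders sum to 1 (valence 4) → 3 H
  atom 9: C, bond orders sum to 4 (valence 4) → 0 H
  atom 10: N, bond orders sum to 3 (valence 3) → 0 H
  atom 11: C, bond orders sum to 2 (valence 4) → 2 H
  atom 12: C, bond orders sum to 4 (valence 4) → 0 H
  atom 13: C, bond orders sum to 4 (valence 4) → 0 H
  atom 14: Br (halogen, monovalent) → 0 H
  atom 15: C, bond orders sum to 4 (valence 4) → 0 H
  atom 16: C, bond orders sum to 1 (valence 4) → 3 H
  atom 17: C, bond orders sum to 4 (valence 4) → 0 H
  atom 18: C, bond orders sum to 3 (valence 4) → 1 H
  atom 19: C, bond orders sum to 3 (valence 4) → 1 H
  atom 20: C, bond orders sum to 4 (valence 4) → 0 H
  atom 21: O, bond orders sum to 2 (valence 2) → 0 H
  atom 22: O, bond orders sum to 2 (valence 2) → 0 H
  atom 23: C, bond orders sum to 1 (valence 4) → 3 H
Totals → C:17, H:20, Br:1, N:1, O:3, S:1.
In Hill order: C17H20BrNO3S.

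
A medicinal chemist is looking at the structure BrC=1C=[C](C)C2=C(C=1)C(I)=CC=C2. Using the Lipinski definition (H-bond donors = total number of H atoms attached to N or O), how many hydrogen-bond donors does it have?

Donors: find every N or O and count the H atoms it carries.
  (no N or O atoms present)
Lipinski HBD = 0.

0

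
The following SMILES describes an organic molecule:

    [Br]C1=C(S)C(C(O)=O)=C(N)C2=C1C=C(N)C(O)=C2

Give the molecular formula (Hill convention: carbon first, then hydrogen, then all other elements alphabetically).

Walk through each heavy atom and fill implicit hydrogens from standard valence (C 4, N 3, O 2, S 2, halogen 1):
  atom 1: Br with explicit H count 0
  atom 2: C, bond orders sum to 4 (valence 4) → 0 H
  atom 3: C, bond orders sum to 4 (valence 4) → 0 H
  atom 4: S, bond orders sum to 1 (valence 2) → 1 H
  atom 5: C, bond orders sum to 4 (valence 4) → 0 H
  atom 6: C, bond orders sum to 4 (valence 4) → 0 H
  atom 7: O, bond orders sum to 1 (valence 2) → 1 H
  atom 8: O, bond orders sum to 2 (valence 2) → 0 H
  atom 9: C, bond orders sum to 4 (valence 4) → 0 H
  atom 10: N, bond orders sum to 1 (valence 3) → 2 H
  atom 11: C, bond orders sum to 4 (valence 4) → 0 H
  atom 12: C, bond orders sum to 4 (valence 4) → 0 H
  atom 13: C, bond orders sum to 3 (valence 4) → 1 H
  atom 14: C, bond orders sum to 4 (valence 4) → 0 H
  atom 15: N, bond orders sum to 1 (valence 3) → 2 H
  atom 16: C, bond orders sum to 4 (valence 4) → 0 H
  atom 17: O, bond orders sum to 1 (valence 2) → 1 H
  atom 18: C, bond orders sum to 3 (valence 4) → 1 H
Totals → C:11, H:9, Br:1, N:2, O:3, S:1.

C11H9BrN2O3S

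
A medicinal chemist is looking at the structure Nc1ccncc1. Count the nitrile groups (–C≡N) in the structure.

0

Scan the SMILES for the nitrile motif — none present.
Groups that are present: 1 primary amine.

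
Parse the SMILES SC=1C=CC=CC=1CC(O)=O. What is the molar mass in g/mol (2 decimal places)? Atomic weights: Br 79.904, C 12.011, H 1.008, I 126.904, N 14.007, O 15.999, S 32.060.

First, the molecular formula is C8H8O2S (counting implicit H from valence).
  C: 8 × 12.011 = 96.088
  H: 8 × 1.008 = 8.064
  O: 2 × 15.999 = 31.998
  S: 1 × 32.060 = 32.060
Sum: 8×12.011 + 8×1.008 + 2×15.999 + 1×32.060 = 168.210 → 168.21 g/mol.

168.21 g/mol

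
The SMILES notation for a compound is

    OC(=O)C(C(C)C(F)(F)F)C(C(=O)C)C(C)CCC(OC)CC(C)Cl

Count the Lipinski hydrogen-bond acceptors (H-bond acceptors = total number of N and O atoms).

N atoms: 0; O atoms: 4.
Lipinski HBA = 0 + 4 = 4.

4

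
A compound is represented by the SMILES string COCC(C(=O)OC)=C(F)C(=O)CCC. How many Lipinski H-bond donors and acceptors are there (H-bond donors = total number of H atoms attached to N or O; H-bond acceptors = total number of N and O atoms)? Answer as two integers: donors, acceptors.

0, 4

Donors: find every N or O and count the H atoms it carries.
  atom 2 (O): bond orders sum to 2 → 0 H
  atom 6 (O): bond orders sum to 2 → 0 H
  atom 7 (O): bond orders sum to 2 → 0 H
  atom 12 (O): bond orders sum to 2 → 0 H
Lipinski HBD = 0.
Acceptors: N atoms = 0, O atoms = 4 → HBA = 4.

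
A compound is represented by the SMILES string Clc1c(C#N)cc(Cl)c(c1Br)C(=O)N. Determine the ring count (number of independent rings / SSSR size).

In SMILES, each pair of matching ring-closure digits denotes one ring-closing bond; the number of such bonds equals the number of independent rings.
Ring-closure bonds here: 1.

1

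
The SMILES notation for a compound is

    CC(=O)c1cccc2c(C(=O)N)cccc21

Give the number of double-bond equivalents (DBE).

Molecular formula: C13H11NO2.
DoU = (2C + 2 + N − H − X) / 2, where X is the halogen count and O/S are ignored.
    = (2·13 + 2 + 1 − 11 − 0) / 2 = 18 / 2 = 9.

9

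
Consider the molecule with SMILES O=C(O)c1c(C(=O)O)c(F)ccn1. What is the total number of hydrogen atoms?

4

Walk through each heavy atom and fill implicit hydrogens from standard valence (C 4, N 3, O 2, S 2, halogen 1); for lowercase aromatic atoms, an aromatic c carries 1 H when it has two neighbours and 0 H with three, and aromatic n carries 0 H:
  atom 1: O, bond orders sum to 2 (valence 2) → 0 H
  atom 2: C, bond orders sum to 4 (valence 4) → 0 H
  atom 3: O, bond orders sum to 1 (valence 2) → 1 H
  atom 4: aromatic c, 3 neighbours → 0 H
  atom 5: aromatic c, 3 neighbours → 0 H
  atom 6: C, bond orders sum to 4 (valence 4) → 0 H
  atom 7: O, bond orders sum to 2 (valence 2) → 0 H
  atom 8: O, bond orders sum to 1 (valence 2) → 1 H
  atom 9: aromatic c, 3 neighbours → 0 H
  atom 10: F (halogen, monovalent) → 0 H
  atom 11: aromatic c, 2 neighbours → 1 H
  atom 12: aromatic c, 2 neighbours → 1 H
  atom 13: aromatic n, 2 neighbours → 0 H
Total hydrogens: 4.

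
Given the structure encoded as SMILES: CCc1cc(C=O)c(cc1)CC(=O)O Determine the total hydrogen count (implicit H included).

Walk through each heavy atom and fill implicit hydrogens from standard valence (C 4, N 3, O 2, S 2, halogen 1); for lowercase aromatic atoms, an aromatic c carries 1 H when it has two neighbours and 0 H with three, and aromatic n carries 0 H:
  atom 1: C, bond orders sum to 1 (valence 4) → 3 H
  atom 2: C, bond orders sum to 2 (valence 4) → 2 H
  atom 3: aromatic c, 3 neighbours → 0 H
  atom 4: aromatic c, 2 neighbours → 1 H
  atom 5: aromatic c, 3 neighbours → 0 H
  atom 6: C, bond orders sum to 3 (valence 4) → 1 H
  atom 7: O, bond orders sum to 2 (valence 2) → 0 H
  atom 8: aromatic c, 3 neighbours → 0 H
  atom 9: aromatic c, 2 neighbours → 1 H
  atom 10: aromatic c, 2 neighbours → 1 H
  atom 11: C, bond orders sum to 2 (valence 4) → 2 H
  atom 12: C, bond orders sum to 4 (valence 4) → 0 H
  atom 13: O, bond orders sum to 2 (valence 2) → 0 H
  atom 14: O, bond orders sum to 1 (valence 2) → 1 H
Total hydrogens: 12.

12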